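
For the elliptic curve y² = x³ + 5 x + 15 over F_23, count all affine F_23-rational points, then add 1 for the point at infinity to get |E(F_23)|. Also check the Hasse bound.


Affine points = {(5, 2), (5, 21), (6, 10), (6, 13), (7, 5), (7, 18), (12, 3), (12, 20), (13, 0), (14, 0), (18, 7), (18, 16), (19, 0), (22, 3), (22, 20)}; affine count = 15; |E(F_23)| = 16.

Discriminant check: Δ ∝ 4a³ + 27b² = 4·5³ + 27·15² = 4·125 + 27·225 ≡ 20 (mod 23). Nonzero ⇒ E is nonsingular.
For each x ∈ F_23, compute rhs = x³ + 5·x + 15 mod 23, then count y ∈ F_23 with y² ≡ rhs.
  x = 0: rhs = 15, matching y values: none (0 points).
  x = 1: rhs = 21, matching y values: none (0 points).
  x = 2: rhs = 10, matching y values: none (0 points).
  x = 3: rhs = 11, matching y values: none (0 points).
  x = 4: rhs = 7, matching y values: none (0 points).
  x = 5: rhs = 4, matching y values: 2, 21 (2 points).
  x = 6: rhs = 8, matching y values: 10, 13 (2 points).
  x = 7: rhs = 2, matching y values: 5, 18 (2 points).
  x = 8: rhs = 15, matching y values: none (0 points).
  x = 9: rhs = 7, matching y values: none (0 points).
  x = 10: rhs = 7, matching y values: none (0 points).
  x = 11: rhs = 21, matching y values: none (0 points).
  x = 12: rhs = 9, matching y values: 3, 20 (2 points).
  x = 13: rhs = 0, matching y values: 0 (1 points).
  x = 14: rhs = 0, matching y values: 0 (1 points).
  x = 15: rhs = 15, matching y values: none (0 points).
  x = 16: rhs = 5, matching y values: none (0 points).
  x = 17: rhs = 22, matching y values: none (0 points).
  x = 18: rhs = 3, matching y values: 7, 16 (2 points).
  x = 19: rhs = 0, matching y values: 0 (1 points).
  x = 20: rhs = 19, matching y values: none (0 points).
  x = 21: rhs = 20, matching y values: none (0 points).
  x = 22: rhs = 9, matching y values: 3, 20 (2 points).
Total affine count: 15.
Full point count |E(F_23)| = 15 + 1 = 16.
Hasse bound: |16 − (23+1)| = |-8| = 8 ≤ 2√23 ≈ 9.5917 ✓.


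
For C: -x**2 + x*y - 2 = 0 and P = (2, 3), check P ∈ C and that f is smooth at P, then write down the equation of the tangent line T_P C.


Tangent line at P: -x + 2*y - 4 = 0.

Step 1: f(2, 3) = 0, so P lies on C.
Step 2: partial derivatives
  f_x(x, y) = -2*x + y, f_y(x, y) = x.
  f_x(P) = -1, f_y(P) = 2 (gradient nonzero, so P is smooth).
Step 3: tangent line at P: -1·(x − 2) + 2·(y − 3) = 0.
Expanding: -x + 2*y - 4 = 0.


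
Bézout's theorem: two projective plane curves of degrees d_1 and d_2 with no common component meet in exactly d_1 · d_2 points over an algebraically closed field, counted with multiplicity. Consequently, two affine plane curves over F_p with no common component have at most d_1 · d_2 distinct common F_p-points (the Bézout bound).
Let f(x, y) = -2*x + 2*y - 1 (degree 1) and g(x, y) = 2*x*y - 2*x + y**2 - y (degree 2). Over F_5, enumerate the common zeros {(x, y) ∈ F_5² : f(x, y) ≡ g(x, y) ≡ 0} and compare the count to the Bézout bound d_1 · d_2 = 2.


Common zeros: {(3, 1), (4, 2)}; count = 2; Bézout bound = 2.

deg(f) = 1, deg(g) = 2, so Bézout bound = 2.
Scan x ∈ F_5. For each x, list the y ∈ F_5 with f(x, y) ≡ 0 and those with g(x, y) ≡ 0 (mod 5); the common zeros in that column are the intersection.
  x = 0: f ≡ 0 at y ∈ {3}; g ≡ 0 at y ∈ {0, 1}; common: ∅.
  x = 1: f ≡ 0 at y ∈ {4}; g ≡ 0 at y ∈ {1, 3}; common: ∅.
  x = 2: f ≡ 0 at y ∈ {0}; g ≡ 0 at y ∈ {1}; common: ∅.
  x = 3: f ≡ 0 at y ∈ {1}; g ≡ 0 at y ∈ {1, 4}; common: {1}.
  x = 4: f ≡ 0 at y ∈ {2}; g ≡ 0 at y ∈ {1, 2}; common: {2}.
Collecting: common zeros = {(3, 1), (4, 2)}, so the count is 2.
Comparison with the Bézout bound: 2 ≤ 2 = deg(f)·deg(g), as expected for curves with no common component (the bound is attained).


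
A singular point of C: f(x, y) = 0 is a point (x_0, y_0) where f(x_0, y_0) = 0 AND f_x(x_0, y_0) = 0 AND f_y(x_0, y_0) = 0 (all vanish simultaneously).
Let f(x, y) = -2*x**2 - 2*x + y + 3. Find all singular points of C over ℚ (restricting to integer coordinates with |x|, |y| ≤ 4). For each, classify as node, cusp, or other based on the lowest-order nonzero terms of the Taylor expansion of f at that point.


No singular points in the scanned grid; C is smooth there.

Compute partial derivatives:
  f_x = -4*x - 2.
  f_y = 1.
f_y = 1 is a nonzero constant, so f_y never vanishes: no point (x, y) can satisfy f = f_x = f_y = 0. In particular no (x, y) ∈ {−4, ..., 4}² is singular; the curve is smooth.


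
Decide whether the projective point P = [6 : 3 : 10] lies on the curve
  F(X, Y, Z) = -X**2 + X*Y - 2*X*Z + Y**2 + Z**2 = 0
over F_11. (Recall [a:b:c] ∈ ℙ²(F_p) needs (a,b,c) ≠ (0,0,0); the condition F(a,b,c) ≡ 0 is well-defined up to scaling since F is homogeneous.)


F(6,3,10) ≡ 4 (mod 11); P is NOT on the curve.

Evaluate F(6, 3, 10) term-by-term (mod 11).
  -X**2 ↦ -1·36·1·1 = -36
  X*Y ↦ 1·6·3·1 = 18
  -2*X*Z ↦ -2·6·1·10 = -120
  Y**2 ↦ 1·1·9·1 = 9
  Z**2 ↦ 1·1·1·100 = 100
Sum: F(6, 3, 10) = (-36) + (18) + (-120) + (9) + (100) = -29.
Reducing mod 11: -29 ≡ 4 (mod 11).
Since F(a, b, c) ≡ 4 ≠ 0 (mod 11), P does NOT lie on the curve.


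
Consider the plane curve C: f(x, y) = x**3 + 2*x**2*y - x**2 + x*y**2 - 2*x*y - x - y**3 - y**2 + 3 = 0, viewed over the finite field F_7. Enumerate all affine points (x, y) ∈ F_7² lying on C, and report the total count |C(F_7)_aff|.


Affine F_7-points: {(0, 4), (0, 5), (3, 2), (4, 3), (5, 0), (5, 5), (5, 6)}; count = 7.

For each of the 49 pairs (x, y) ∈ F_7², evaluate f(x, y) mod 7. Record the zeros.
  x = 0: [0↦3, 1↦1, 2↦5, 3↦2, 4↦0, 5↦0, 6↦3]  zeros at y ∈ {4, 5}
  x = 1: [0↦2, 1↦1, 2↦1, 3↦3, 4↦1, 5↦3, 6↦3]  zeros at y ∈ ∅
  x = 2: [0↦5, 1↦2, 2↦2, 3↦6, 4↦1, 5↦2, 6↦3]  zeros at y ∈ ∅
  x = 3: [0↦4, 1↦3, 2↦0, 3↦3, 4↦6, 5↦3, 6↦2]  zeros at y ∈ {2}
  x = 4: [0↦5, 1↦3, 2↦1, 3↦0, 4↦1, 5↦5, 6↦6]  zeros at y ∈ {3}
  x = 5: [0↦0, 1↦1, 2↦4, 3↦3, 4↦6, 5↦0, 6↦0]  zeros at y ∈ {0, 5, 6}
  x = 6: [0↦2, 1↦3, 2↦1, 3↦4, 4↦6, 5↦1, 6↦4]  zeros at y ∈ ∅
Collecting zeros: affine points = {(0, 4), (0, 5), (3, 2), (4, 3), (5, 0), (5, 5), (5, 6)}.
Total count |C(F_7)_aff| = 7.


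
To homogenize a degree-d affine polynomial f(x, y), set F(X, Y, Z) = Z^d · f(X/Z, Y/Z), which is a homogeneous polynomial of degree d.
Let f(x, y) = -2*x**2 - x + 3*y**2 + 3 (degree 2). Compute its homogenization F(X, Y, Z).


F(X, Y, Z) = -2*X**2 - X*Z + 3*Y**2 + 3*Z**2

deg(f) = 2.
Substitute x = X/Z, y = Y/Z into f, then multiply by Z^2.
  monomial -2·x^2·y^0 ↦ -2·X^2·Y^0·Z^0.
  monomial -1·x^1·y^0 ↦ -1·X^1·Y^0·Z^1.
  monomial 3·x^0·y^2 ↦ 3·X^0·Y^2·Z^0.
  monomial 3·x^0·y^0 ↦ 3·X^0·Y^0·Z^2.
Collecting: F(X, Y, Z) = -2*X**2 - X*Z + 3*Y**2 + 3*Z**2.


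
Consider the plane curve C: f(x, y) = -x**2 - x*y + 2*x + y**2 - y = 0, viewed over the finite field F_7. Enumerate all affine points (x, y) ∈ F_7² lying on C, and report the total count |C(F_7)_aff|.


Affine F_7-points: {(0, 0), (0, 1), (1, 1), (2, 0), (2, 3), (3, 2), (4, 2), (4, 3)}; count = 8.

For each of the 49 pairs (x, y) ∈ F_7², evaluate f(x, y) mod 7. Record the zeros.
  x = 0: [0↦0, 1↦0, 2↦2, 3↦6, 4↦5, 5↦6, 6↦2]  zeros at y ∈ {0, 1}
  x = 1: [0↦1, 1↦0, 2↦1, 3↦4, 4↦2, 5↦2, 6↦4]  zeros at y ∈ {1}
  x = 2: [0↦0, 1↦5, 2↦5, 3↦0, 4↦4, 5↦3, 6↦4]  zeros at y ∈ {0, 3}
  x = 3: [0↦4, 1↦1, 2↦0, 3↦1, 4↦4, 5↦2, 6↦2]  zeros at y ∈ {2}
  x = 4: [0↦6, 1↦2, 2↦0, 3↦0, 4↦2, 5↦6, 6↦5]  zeros at y ∈ {2, 3}
  x = 5: [0↦6, 1↦1, 2↦5, 3↦4, 4↦5, 5↦1, 6↦6]  zeros at y ∈ ∅
  x = 6: [0↦4, 1↦5, 2↦1, 3↦6, 4↦6, 5↦1, 6↦5]  zeros at y ∈ ∅
Collecting zeros: affine points = {(0, 0), (0, 1), (1, 1), (2, 0), (2, 3), (3, 2), (4, 2), (4, 3)}.
Total count |C(F_7)_aff| = 8.


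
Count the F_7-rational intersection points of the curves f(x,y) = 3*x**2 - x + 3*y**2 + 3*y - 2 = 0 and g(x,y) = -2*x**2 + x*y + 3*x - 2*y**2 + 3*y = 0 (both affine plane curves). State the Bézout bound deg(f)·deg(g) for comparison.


Common zeros: ∅; count = 0; Bézout bound = 4.

deg(f) = 2, deg(g) = 2, so Bézout bound = 4.
Scan x ∈ F_7. For each x, list the y ∈ F_7 with f(x, y) ≡ 0 and those with g(x, y) ≡ 0 (mod 7); the common zeros in that column are the intersection.
  x = 0: f ≡ 0 at y ∈ ∅; g ≡ 0 at y ∈ {0, 5}; common: ∅.
  x = 1: f ≡ 0 at y ∈ {0, 6}; g ≡ 0 at y ∈ ∅; common: ∅.
  x = 2: f ≡ 0 at y ∈ {1, 5}; g ≡ 0 at y ∈ {2, 4}; common: ∅.
  x = 3: f ≡ 0 at y ∈ {1, 5}; g ≡ 0 at y ∈ ∅; common: ∅.
  x = 4: f ≡ 0 at y ∈ {0, 6}; g ≡ 0 at y ∈ {2, 5}; common: ∅.
  x = 5: f ≡ 0 at y ∈ ∅; g ≡ 0 at y ∈ {0, 4}; common: ∅.
  x = 6: f ≡ 0 at y ∈ ∅; g ≡ 0 at y ∈ ∅; common: ∅.
Collecting: common zeros = ∅, so the count is 0.
Comparison with the Bézout bound: 0 ≤ 4 = deg(f)·deg(g), as expected for curves with no common component (the affine F_7-count falls short of the bound because intersections may lie at infinity, over extension fields, or carry multiplicity).


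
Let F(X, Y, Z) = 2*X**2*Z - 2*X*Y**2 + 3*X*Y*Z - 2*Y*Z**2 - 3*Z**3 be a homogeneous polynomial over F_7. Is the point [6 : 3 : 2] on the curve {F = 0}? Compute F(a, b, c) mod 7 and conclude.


F(6,3,2) ≡ 5 (mod 7); P is NOT on the curve.

Evaluate F(6, 3, 2) term-by-term (mod 7).
  2*X**2*Z ↦ 2·36·1·2 = 144
  -2*X*Y**2 ↦ -2·6·9·1 = -108
  3*X*Y*Z ↦ 3·6·3·2 = 108
  -2*Y*Z**2 ↦ -2·1·3·4 = -24
  -3*Z**3 ↦ -3·1·1·8 = -24
Sum: F(6, 3, 2) = (144) + (-108) + (108) + (-24) + (-24) = 96.
Reducing mod 7: 96 ≡ 5 (mod 7).
Since F(a, b, c) ≡ 5 ≠ 0 (mod 7), P does NOT lie on the curve.


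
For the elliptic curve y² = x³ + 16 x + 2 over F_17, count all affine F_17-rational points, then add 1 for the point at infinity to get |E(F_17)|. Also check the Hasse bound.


Affine points = {(0, 6), (0, 11), (1, 6), (1, 11), (2, 5), (2, 12), (3, 3), (3, 14), (6, 5), (6, 12), (7, 7), (7, 10), (8, 8), (8, 9), (9, 5), (9, 12), (11, 8), (11, 9), (12, 1), (12, 16), (15, 8), (15, 9), (16, 6), (16, 11)}; affine count = 24; |E(F_17)| = 25.

Discriminant check: Δ ∝ 4a³ + 27b² = 4·16³ + 27·2² = 4·4096 + 27·4 ≡ 2 (mod 17). Nonzero ⇒ E is nonsingular.
For each x ∈ F_17, compute rhs = x³ + 16·x + 2 mod 17, then count y ∈ F_17 with y² ≡ rhs.
  x = 0: rhs = 2, matching y values: 6, 11 (2 points).
  x = 1: rhs = 2, matching y values: 6, 11 (2 points).
  x = 2: rhs = 8, matching y values: 5, 12 (2 points).
  x = 3: rhs = 9, matching y values: 3, 14 (2 points).
  x = 4: rhs = 11, matching y values: none (0 points).
  x = 5: rhs = 3, matching y values: none (0 points).
  x = 6: rhs = 8, matching y values: 5, 12 (2 points).
  x = 7: rhs = 15, matching y values: 7, 10 (2 points).
  x = 8: rhs = 13, matching y values: 8, 9 (2 points).
  x = 9: rhs = 8, matching y values: 5, 12 (2 points).
  x = 10: rhs = 6, matching y values: none (0 points).
  x = 11: rhs = 13, matching y values: 8, 9 (2 points).
  x = 12: rhs = 1, matching y values: 1, 16 (2 points).
  x = 13: rhs = 10, matching y values: none (0 points).
  x = 14: rhs = 12, matching y values: none (0 points).
  x = 15: rhs = 13, matching y values: 8, 9 (2 points).
  x = 16: rhs = 2, matching y values: 6, 11 (2 points).
Total affine count: 24.
Full point count |E(F_17)| = 24 + 1 = 25.
Hasse bound: |25 − (17+1)| = |7| = 7 ≤ 2√17 ≈ 8.2462 ✓.


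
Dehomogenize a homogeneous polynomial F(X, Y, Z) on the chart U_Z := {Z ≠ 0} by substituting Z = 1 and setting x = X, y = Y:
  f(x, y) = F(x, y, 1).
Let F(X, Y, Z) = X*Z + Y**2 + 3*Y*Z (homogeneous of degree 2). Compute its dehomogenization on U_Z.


f(x, y) = x + y**2 + 3*y

On U_Z we set Z = 1. Each monomial c·X^i·Y^j·Z^k in F becomes c·x^i·y^j·1^k = c·x^i·y^j.
Substituting Z = 1: F(X, Y, 1) = x + y**2 + 3*y.
Note: deg(f) ≤ deg(F) = 2; strict inequality happens when F is divisible by Z (lost terms).


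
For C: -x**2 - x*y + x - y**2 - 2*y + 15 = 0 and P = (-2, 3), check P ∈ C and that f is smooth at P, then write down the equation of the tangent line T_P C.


Tangent line at P: 2*x - 6*y + 22 = 0.

Step 1: f(-2, 3) = 0, so P lies on C.
Step 2: partial derivatives
  f_x(x, y) = -2*x - y + 1, f_y(x, y) = -x - 2*y - 2.
  f_x(P) = 2, f_y(P) = -6 (gradient nonzero, so P is smooth).
Step 3: tangent line at P: 2·(x − -2) + -6·(y − 3) = 0.
Expanding: 2*x - 6*y + 22 = 0.


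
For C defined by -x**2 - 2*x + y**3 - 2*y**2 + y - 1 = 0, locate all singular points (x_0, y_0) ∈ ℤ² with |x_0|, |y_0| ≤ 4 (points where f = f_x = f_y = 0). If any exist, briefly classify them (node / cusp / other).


Singular points: {(-1, 1)}; classification: node.

Compute partial derivatives:
  f_x = -2*x - 2.
  f_y = 3*y**2 - 4*y + 1.
Scan x_0 ∈ {−4, ..., 4}. For each x_0, f_y(x_0, y) is a polynomial in y; find its integer roots y ∈ {−4, ..., 4}, then test f_x and f at those candidates.
  x = -4: f_y(-4, y) = 3*y**2 - 4*y + 1; vanishes at y ∈ {1}. (-4, 1): f_x = 6 ≠ 0.
  x = -3: f_y(-3, y) = 3*y**2 - 4*y + 1; vanishes at y ∈ {1}. (-3, 1): f_x = 4 ≠ 0.
  x = -2: f_y(-2, y) = 3*y**2 - 4*y + 1; vanishes at y ∈ {1}. (-2, 1): f_x = 2 ≠ 0.
  x = -1: f_y(-1, y) = 3*y**2 - 4*y + 1; vanishes at y ∈ {1}. (-1, 1): f_x = 0, f = 0 — SINGULAR.
  x = 0: f_y(0, y) = 3*y**2 - 4*y + 1; vanishes at y ∈ {1}. (0, 1): f_x = -2 ≠ 0.
  x = 1: f_y(1, y) = 3*y**2 - 4*y + 1; vanishes at y ∈ {1}. (1, 1): f_x = -4 ≠ 0.
  x = 2: f_y(2, y) = 3*y**2 - 4*y + 1; vanishes at y ∈ {1}. (2, 1): f_x = -6 ≠ 0.
  x = 3: f_y(3, y) = 3*y**2 - 4*y + 1; vanishes at y ∈ {1}. (3, 1): f_x = -8 ≠ 0.
  x = 4: f_y(4, y) = 3*y**2 - 4*y + 1; vanishes at y ∈ {1}. (4, 1): f_x = -10 ≠ 0.
Only singular point on the grid: (-1, 1).
Classify: substitute x = -1 + u, y = 1 + v and expand: f = -u**2 + v**3 + v**2.
No constant or linear terms (consistent with a singular point). Quadratic part: -u**2 + v**2. Cubic part: v**3.
The quadratic part v**2 - u**2 = (v − u)(v + u) splits into two distinct linear factors, so there are two distinct tangent lines y − 1 = ±(x − -1) — this is a node (ordinary double point).
Classification: node.


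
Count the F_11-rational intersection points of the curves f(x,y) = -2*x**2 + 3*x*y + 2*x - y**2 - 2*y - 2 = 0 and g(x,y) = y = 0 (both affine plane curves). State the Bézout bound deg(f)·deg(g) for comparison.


Common zeros: ∅; count = 0; Bézout bound = 2.

deg(f) = 2, deg(g) = 1, so Bézout bound = 2.
Scan x ∈ F_11. For each x, list the y ∈ F_11 with f(x, y) ≡ 0 and those with g(x, y) ≡ 0 (mod 11); the common zeros in that column are the intersection.
  x = 0: f ≡ 0 at y ∈ ∅; g ≡ 0 at y ∈ {0}; common: ∅.
  x = 1: f ≡ 0 at y ∈ {5, 7}; g ≡ 0 at y ∈ {0}; common: ∅.
  x = 2: f ≡ 0 at y ∈ {5, 10}; g ≡ 0 at y ∈ {0}; common: ∅.
  x = 3: f ≡ 0 at y ∈ {8, 10}; g ≡ 0 at y ∈ {0}; common: ∅.
  x = 4: f ≡ 0 at y ∈ ∅; g ≡ 0 at y ∈ {0}; common: ∅.
  x = 5: f ≡ 0 at y ∈ {6, 7}; g ≡ 0 at y ∈ {0}; common: ∅.
  x = 6: f ≡ 0 at y ∈ ∅; g ≡ 0 at y ∈ {0}; common: ∅.
  x = 7: f ≡ 0 at y ∈ ∅; g ≡ 0 at y ∈ {0}; common: ∅.
  x = 8: f ≡ 0 at y ∈ ∅; g ≡ 0 at y ∈ {0}; common: ∅.
  x = 9: f ≡ 0 at y ∈ ∅; g ≡ 0 at y ∈ {0}; common: ∅.
  x = 10: f ≡ 0 at y ∈ {8, 9}; g ≡ 0 at y ∈ {0}; common: ∅.
Collecting: common zeros = ∅, so the count is 0.
Comparison with the Bézout bound: 0 ≤ 2 = deg(f)·deg(g), as expected for curves with no common component (the affine F_11-count falls short of the bound because intersections may lie at infinity, over extension fields, or carry multiplicity).


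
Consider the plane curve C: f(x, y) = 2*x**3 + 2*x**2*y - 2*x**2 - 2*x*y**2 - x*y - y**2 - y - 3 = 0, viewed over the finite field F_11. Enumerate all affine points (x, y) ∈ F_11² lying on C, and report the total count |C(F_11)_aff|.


Affine F_11-points: {(0, 5), (2, 4), (2, 8), (3, 0), (3, 2), (7, 1), (7, 5), (9, 9), (9, 10)}; count = 9.

For each of the 121 pairs (x, y) ∈ F_11², evaluate f(x, y) mod 11. Record the zeros.
  x = 0: [0↦8, 1↦6, 2↦2, 3↦7, 4↦10, 5↦0, 6↦10, 7↦7, 8↦2, 9↦6, 10↦8]  zeros at y ∈ {5}
  x = 1: [0↦8, 1↦5, 2↦7, 3↦3, 4↦4, 5↦10, 6↦10, 7↦4, 8↦3, 9↦7, 10↦5]  zeros at y ∈ ∅
  x = 2: [0↦5, 1↦5, 2↦6, 3↦8, 4↦0, 5↦4, 6↦9, 7↦4, 8↦0, 9↦8, 10↦6]  zeros at y ∈ {4, 8}
  x = 3: [0↦0, 1↦7, 2↦0, 3↦1, 4↦10, 5↦5, 6↦8, 7↦8, 8↦5, 9↦10, 10↦1]  zeros at y ∈ {0, 2}
  x = 4: [0↦5, 1↦1, 2↦1, 3↦5, 4↦2, 5↦3, 6↦8, 7↦6, 8↦8, 9↦3, 10↦2]  zeros at y ∈ ∅
  x = 5: [0↦10, 1↦10, 2↦10, 3↦10, 4↦10, 5↦10, 6↦10, 7↦10, 8↦10, 9↦10, 10↦10]  zeros at y ∈ ∅
  x = 6: [0↦5, 1↦2, 2↦6, 3↦6, 4↦2, 5↦5, 6↦4, 7↦10, 8↦1, 9↦10, 10↦4]  zeros at y ∈ ∅
  x = 7: [0↦2, 1↦0, 2↦1, 3↦5, 4↦1, 5↦0, 6↦2, 7↦7, 8↦4, 9↦4, 10↦7]  zeros at y ∈ {1, 5}
  x = 8: [0↦2, 1↦5, 2↦7, 3↦8, 4↦8, 5↦7, 6↦5, 7↦2, 8↦9, 9↦4, 10↦9]  zeros at y ∈ ∅
  x = 9: [0↦6, 1↦7, 2↦3, 3↦5, 4↦2, 5↦5, 6↦3, 7↦7, 8↦6, 9↦0, 10↦0]  zeros at y ∈ {9, 10}
  x = 10: [0↦4, 1↦7, 2↦1, 3↦8, 4↦6, 5↦6, 6↦8, 7↦1, 8↦7, 9↦4, 10↦3]  zeros at y ∈ ∅
Collecting zeros: affine points = {(0, 5), (2, 4), (2, 8), (3, 0), (3, 2), (7, 1), (7, 5), (9, 9), (9, 10)}.
Total count |C(F_11)_aff| = 9.


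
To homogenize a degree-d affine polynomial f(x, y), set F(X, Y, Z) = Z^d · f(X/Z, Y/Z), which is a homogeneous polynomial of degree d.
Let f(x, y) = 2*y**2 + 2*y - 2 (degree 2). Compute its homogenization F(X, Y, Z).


F(X, Y, Z) = 2*Y**2 + 2*Y*Z - 2*Z**2

deg(f) = 2.
Substitute x = X/Z, y = Y/Z into f, then multiply by Z^2.
  monomial 2·x^0·y^2 ↦ 2·X^0·Y^2·Z^0.
  monomial 2·x^0·y^1 ↦ 2·X^0·Y^1·Z^1.
  monomial -2·x^0·y^0 ↦ -2·X^0·Y^0·Z^2.
Collecting: F(X, Y, Z) = 2*Y**2 + 2*Y*Z - 2*Z**2.


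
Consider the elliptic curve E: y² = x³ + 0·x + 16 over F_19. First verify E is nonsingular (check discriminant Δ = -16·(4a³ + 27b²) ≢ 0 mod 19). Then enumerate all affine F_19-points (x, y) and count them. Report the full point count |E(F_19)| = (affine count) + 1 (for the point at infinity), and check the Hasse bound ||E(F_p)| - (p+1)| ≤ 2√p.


Affine points = {(0, 4), (0, 15), (1, 6), (1, 13), (2, 9), (2, 10), (3, 9), (3, 10), (4, 2), (4, 17), (6, 2), (6, 17), (7, 6), (7, 13), (9, 2), (9, 17), (10, 3), (10, 16), (11, 6), (11, 13), (13, 3), (13, 16), (14, 9), (14, 10), (15, 3), (15, 16)}; affine count = 26; |E(F_19)| = 27.

Discriminant check: Δ ∝ 4a³ + 27b² = 4·0³ + 27·16² = 4·0 + 27·256 ≡ 15 (mod 19). Nonzero ⇒ E is nonsingular.
For each x ∈ F_19, compute rhs = x³ + 0·x + 16 mod 19, then count y ∈ F_19 with y² ≡ rhs.
  x = 0: rhs = 16, matching y values: 4, 15 (2 points).
  x = 1: rhs = 17, matching y values: 6, 13 (2 points).
  x = 2: rhs = 5, matching y values: 9, 10 (2 points).
  x = 3: rhs = 5, matching y values: 9, 10 (2 points).
  x = 4: rhs = 4, matching y values: 2, 17 (2 points).
  x = 5: rhs = 8, matching y values: none (0 points).
  x = 6: rhs = 4, matching y values: 2, 17 (2 points).
  x = 7: rhs = 17, matching y values: 6, 13 (2 points).
  x = 8: rhs = 15, matching y values: none (0 points).
  x = 9: rhs = 4, matching y values: 2, 17 (2 points).
  x = 10: rhs = 9, matching y values: 3, 16 (2 points).
  x = 11: rhs = 17, matching y values: 6, 13 (2 points).
  x = 12: rhs = 15, matching y values: none (0 points).
  x = 13: rhs = 9, matching y values: 3, 16 (2 points).
  x = 14: rhs = 5, matching y values: 9, 10 (2 points).
  x = 15: rhs = 9, matching y values: 3, 16 (2 points).
  x = 16: rhs = 8, matching y values: none (0 points).
  x = 17: rhs = 8, matching y values: none (0 points).
  x = 18: rhs = 15, matching y values: none (0 points).
Total affine count: 26.
Full point count |E(F_19)| = 26 + 1 = 27.
Hasse bound: |27 − (19+1)| = |7| = 7 ≤ 2√19 ≈ 8.7178 ✓.


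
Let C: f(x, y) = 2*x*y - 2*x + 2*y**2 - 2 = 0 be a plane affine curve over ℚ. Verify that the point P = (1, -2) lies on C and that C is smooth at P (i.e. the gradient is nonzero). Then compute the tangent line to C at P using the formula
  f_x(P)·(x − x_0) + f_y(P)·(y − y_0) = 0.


Tangent line at P: -6*x - 6*y - 6 = 0.

Step 1: f(1, -2) = 0, so P lies on C.
Step 2: partial derivatives
  f_x(x, y) = 2*y - 2, f_y(x, y) = 2*x + 4*y.
  f_x(P) = -6, f_y(P) = -6 (gradient nonzero, so P is smooth).
Step 3: tangent line at P: -6·(x − 1) + -6·(y − -2) = 0.
Expanding: -6*x - 6*y - 6 = 0.


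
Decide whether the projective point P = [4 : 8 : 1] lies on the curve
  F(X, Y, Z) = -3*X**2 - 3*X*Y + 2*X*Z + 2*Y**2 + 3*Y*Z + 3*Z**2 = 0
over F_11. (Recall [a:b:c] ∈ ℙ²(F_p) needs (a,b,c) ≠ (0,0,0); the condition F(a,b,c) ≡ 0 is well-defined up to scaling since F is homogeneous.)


F(4,8,1) ≡ 8 (mod 11); P is NOT on the curve.

Evaluate F(4, 8, 1) term-by-term (mod 11).
  -3*X**2 ↦ -3·16·1·1 = -48
  -3*X*Y ↦ -3·4·8·1 = -96
  2*X*Z ↦ 2·4·1·1 = 8
  2*Y**2 ↦ 2·1·64·1 = 128
  3*Y*Z ↦ 3·1·8·1 = 24
  3*Z**2 ↦ 3·1·1·1 = 3
Sum: F(4, 8, 1) = (-48) + (-96) + (8) + (128) + (24) + (3) = 19.
Reducing mod 11: 19 ≡ 8 (mod 11).
Since F(a, b, c) ≡ 8 ≠ 0 (mod 11), P does NOT lie on the curve.


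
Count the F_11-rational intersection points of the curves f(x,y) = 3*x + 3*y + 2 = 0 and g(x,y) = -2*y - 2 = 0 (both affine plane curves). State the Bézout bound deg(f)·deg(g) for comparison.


Common zeros: {(4, 10)}; count = 1; Bézout bound = 1.

deg(f) = 1, deg(g) = 1, so Bézout bound = 1.
Scan x ∈ F_11. For each x, list the y ∈ F_11 with f(x, y) ≡ 0 and those with g(x, y) ≡ 0 (mod 11); the common zeros in that column are the intersection.
  x = 0: f ≡ 0 at y ∈ {3}; g ≡ 0 at y ∈ {10}; common: ∅.
  x = 1: f ≡ 0 at y ∈ {2}; g ≡ 0 at y ∈ {10}; common: ∅.
  x = 2: f ≡ 0 at y ∈ {1}; g ≡ 0 at y ∈ {10}; common: ∅.
  x = 3: f ≡ 0 at y ∈ {0}; g ≡ 0 at y ∈ {10}; common: ∅.
  x = 4: f ≡ 0 at y ∈ {10}; g ≡ 0 at y ∈ {10}; common: {10}.
  x = 5: f ≡ 0 at y ∈ {9}; g ≡ 0 at y ∈ {10}; common: ∅.
  x = 6: f ≡ 0 at y ∈ {8}; g ≡ 0 at y ∈ {10}; common: ∅.
  x = 7: f ≡ 0 at y ∈ {7}; g ≡ 0 at y ∈ {10}; common: ∅.
  x = 8: f ≡ 0 at y ∈ {6}; g ≡ 0 at y ∈ {10}; common: ∅.
  x = 9: f ≡ 0 at y ∈ {5}; g ≡ 0 at y ∈ {10}; common: ∅.
  x = 10: f ≡ 0 at y ∈ {4}; g ≡ 0 at y ∈ {10}; common: ∅.
Collecting: common zeros = {(4, 10)}, so the count is 1.
Comparison with the Bézout bound: 1 ≤ 1 = deg(f)·deg(g), as expected for curves with no common component (the bound is attained).


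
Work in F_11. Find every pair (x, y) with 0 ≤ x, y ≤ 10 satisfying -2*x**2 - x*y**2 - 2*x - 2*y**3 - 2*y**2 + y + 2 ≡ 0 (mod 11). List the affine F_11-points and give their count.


Affine F_11-points: {(0, 4), (1, 8), (1, 9), (2, 4), (3, 0), (3, 7), (4, 3), (5, 1), (7, 0), (7, 3), (7, 9), (10, 1), (10, 7), (10, 8)}; count = 14.

For each of the 121 pairs (x, y) ∈ F_11², evaluate f(x, y) mod 11. Record the zeros.
  x = 0: [0↦2, 1↦10, 2↦2, 3↦10, 4↦0, 5↦4, 6↦10, 7↦6, 8↦2, 9↦8, 10↦1]  zeros at y ∈ {4}
  x = 1: [0↦9, 1↦5, 2↦5, 3↦8, 4↦2, 5↦8, 6↦3, 7↦8, 8↦0, 9↦0, 10↦7]  zeros at y ∈ {8, 9}
  x = 2: [0↦1, 1↦7, 2↦4, 3↦2, 4↦0, 5↦8, 6↦3, 7↦6, 8↦5, 9↦10, 10↦9]  zeros at y ∈ {4}
  x = 3: [0↦0, 1↦5, 2↦10, 3↦3, 4↦5, 5↦4, 6↦10, 7↦0, 8↦6, 9↦5, 10↦7]  zeros at y ∈ {0, 7}
  x = 4: [0↦6, 1↦10, 2↦1, 3↦0, 4↦6, 5↦7, 6↦2, 7↦1, 8↦3, 9↦7, 10↦1]  zeros at y ∈ {3}
  x = 5: [0↦8, 1↦0, 2↦10, 3↦4, 4↦3, 5↦6, 6↦1, 7↦9, 8↦7, 9↦5, 10↦2]  zeros at y ∈ {1}
  x = 6: [0↦6, 1↦8, 2↦4, 3↦4, 4↦7, 5↦1, 6↦7, 7↦2, 8↦7, 9↦10, 10↦10]  zeros at y ∈ ∅
  x = 7: [0↦0, 1↦1, 2↦5, 3↦0, 4↦7, 5↦3, 6↦9, 7↦2, 8↦3, 9↦0, 10↦3]  zeros at y ∈ {0, 3, 9}
  x = 8: [0↦1, 1↦1, 2↦2, 3↦3, 4↦3, 5↦1, 6↦7, 7↦9, 8↦6, 9↦8, 10↦3]  zeros at y ∈ ∅
  x = 9: [0↦9, 1↦8, 2↦6, 3↦2, 4↦6, 5↦6, 6↦1, 7↦1, 8↦5, 9↦1, 10↦10]  zeros at y ∈ ∅
  x = 10: [0↦2, 1↦0, 2↦6, 3↦8, 4↦5, 5↦7, 6↦2, 7↦0, 8↦0, 9↦1, 10↦2]  zeros at y ∈ {1, 7, 8}
Collecting zeros: affine points = {(0, 4), (1, 8), (1, 9), (2, 4), (3, 0), (3, 7), (4, 3), (5, 1), (7, 0), (7, 3), (7, 9), (10, 1), (10, 7), (10, 8)}.
Total count |C(F_11)_aff| = 14.


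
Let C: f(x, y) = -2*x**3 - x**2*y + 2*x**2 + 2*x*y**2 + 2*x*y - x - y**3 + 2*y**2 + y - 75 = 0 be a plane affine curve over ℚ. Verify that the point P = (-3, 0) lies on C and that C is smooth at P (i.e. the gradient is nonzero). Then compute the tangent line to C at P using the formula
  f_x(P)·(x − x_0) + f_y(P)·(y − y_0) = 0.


Tangent line at P: -67*x - 14*y - 201 = 0.

Step 1: f(-3, 0) = 0, so P lies on C.
Step 2: partial derivatives
  f_x(x, y) = -6*x**2 - 2*x*y + 4*x + 2*y**2 + 2*y - 1, f_y(x, y) = -x**2 + 4*x*y + 2*x - 3*y**2 + 4*y + 1.
  f_x(P) = -67, f_y(P) = -14 (gradient nonzero, so P is smooth).
Step 3: tangent line at P: -67·(x − -3) + -14·(y − 0) = 0.
Expanding: -67*x - 14*y - 201 = 0.


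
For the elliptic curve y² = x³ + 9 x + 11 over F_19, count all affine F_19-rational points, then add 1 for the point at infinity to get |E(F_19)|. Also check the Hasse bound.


Affine points = {(0, 7), (0, 12), (4, 4), (4, 15), (8, 5), (8, 14), (9, 2), (9, 17), (11, 4), (11, 15), (12, 2), (12, 17), (13, 8), (13, 11), (15, 5), (15, 14), (17, 2), (17, 17), (18, 1), (18, 18)}; affine count = 20; |E(F_19)| = 21.

Discriminant check: Δ ∝ 4a³ + 27b² = 4·9³ + 27·11² = 4·729 + 27·121 ≡ 8 (mod 19). Nonzero ⇒ E is nonsingular.
For each x ∈ F_19, compute rhs = x³ + 9·x + 11 mod 19, then count y ∈ F_19 with y² ≡ rhs.
  x = 0: rhs = 11, matching y values: 7, 12 (2 points).
  x = 1: rhs = 2, matching y values: none (0 points).
  x = 2: rhs = 18, matching y values: none (0 points).
  x = 3: rhs = 8, matching y values: none (0 points).
  x = 4: rhs = 16, matching y values: 4, 15 (2 points).
  x = 5: rhs = 10, matching y values: none (0 points).
  x = 6: rhs = 15, matching y values: none (0 points).
  x = 7: rhs = 18, matching y values: none (0 points).
  x = 8: rhs = 6, matching y values: 5, 14 (2 points).
  x = 9: rhs = 4, matching y values: 2, 17 (2 points).
  x = 10: rhs = 18, matching y values: none (0 points).
  x = 11: rhs = 16, matching y values: 4, 15 (2 points).
  x = 12: rhs = 4, matching y values: 2, 17 (2 points).
  x = 13: rhs = 7, matching y values: 8, 11 (2 points).
  x = 14: rhs = 12, matching y values: none (0 points).
  x = 15: rhs = 6, matching y values: 5, 14 (2 points).
  x = 16: rhs = 14, matching y values: none (0 points).
  x = 17: rhs = 4, matching y values: 2, 17 (2 points).
  x = 18: rhs = 1, matching y values: 1, 18 (2 points).
Total affine count: 20.
Full point count |E(F_19)| = 20 + 1 = 21.
Hasse bound: |21 − (19+1)| = |1| = 1 ≤ 2√19 ≈ 8.7178 ✓.


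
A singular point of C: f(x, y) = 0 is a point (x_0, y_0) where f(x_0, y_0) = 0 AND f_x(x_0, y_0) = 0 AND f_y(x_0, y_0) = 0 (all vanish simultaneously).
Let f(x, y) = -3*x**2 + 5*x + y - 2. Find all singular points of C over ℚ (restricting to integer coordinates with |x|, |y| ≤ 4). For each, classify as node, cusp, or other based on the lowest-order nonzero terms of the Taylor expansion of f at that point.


No singular points in the scanned grid; C is smooth there.

Compute partial derivatives:
  f_x = 5 - 6*x.
  f_y = 1.
f_y = 1 is a nonzero constant, so f_y never vanishes: no point (x, y) can satisfy f = f_x = f_y = 0. In particular no (x, y) ∈ {−4, ..., 4}² is singular; the curve is smooth.


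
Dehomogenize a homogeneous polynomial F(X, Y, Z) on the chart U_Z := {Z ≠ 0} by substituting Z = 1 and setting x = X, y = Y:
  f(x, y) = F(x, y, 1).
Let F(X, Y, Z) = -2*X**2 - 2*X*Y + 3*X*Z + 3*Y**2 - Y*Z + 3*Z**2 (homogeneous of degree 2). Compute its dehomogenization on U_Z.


f(x, y) = -2*x**2 - 2*x*y + 3*x + 3*y**2 - y + 3

On U_Z we set Z = 1. Each monomial c·X^i·Y^j·Z^k in F becomes c·x^i·y^j·1^k = c·x^i·y^j.
Substituting Z = 1: F(X, Y, 1) = -2*x**2 - 2*x*y + 3*x + 3*y**2 - y + 3.
Note: deg(f) ≤ deg(F) = 2; strict inequality happens when F is divisible by Z (lost terms).


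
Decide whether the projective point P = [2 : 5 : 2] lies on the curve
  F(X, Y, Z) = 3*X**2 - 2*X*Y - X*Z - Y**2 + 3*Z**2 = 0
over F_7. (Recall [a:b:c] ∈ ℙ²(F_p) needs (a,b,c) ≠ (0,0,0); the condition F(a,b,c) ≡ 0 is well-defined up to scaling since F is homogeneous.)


F(2,5,2) ≡ 3 (mod 7); P is NOT on the curve.

Evaluate F(2, 5, 2) term-by-term (mod 7).
  3*X**2 ↦ 3·4·1·1 = 12
  -2*X*Y ↦ -2·2·5·1 = -20
  -X*Z ↦ -1·2·1·2 = -4
  -Y**2 ↦ -1·1·25·1 = -25
  3*Z**2 ↦ 3·1·1·4 = 12
Sum: F(2, 5, 2) = (12) + (-20) + (-4) + (-25) + (12) = -25.
Reducing mod 7: -25 ≡ 3 (mod 7).
Since F(a, b, c) ≡ 3 ≠ 0 (mod 7), P does NOT lie on the curve.


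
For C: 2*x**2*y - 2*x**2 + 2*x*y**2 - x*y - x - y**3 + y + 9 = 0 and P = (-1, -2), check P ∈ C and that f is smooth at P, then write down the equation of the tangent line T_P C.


Tangent line at P: 21*x + 21 = 0.

Step 1: f(-1, -2) = 0, so P lies on C.
Step 2: partial derivatives
  f_x(x, y) = 4*x*y - 4*x + 2*y**2 - y - 1, f_y(x, y) = 2*x**2 + 4*x*y - x - 3*y**2 + 1.
  f_x(P) = 21, f_y(P) = 0 (gradient nonzero, so P is smooth).
Step 3: tangent line at P: 21·(x − -1) + 0·(y − -2) = 0.
Expanding: 21*x + 21 = 0.


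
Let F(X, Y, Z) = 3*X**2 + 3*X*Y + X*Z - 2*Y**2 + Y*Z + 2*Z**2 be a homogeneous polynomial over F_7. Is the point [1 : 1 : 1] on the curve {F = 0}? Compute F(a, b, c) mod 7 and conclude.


F(1,1,1) ≡ 1 (mod 7); P is NOT on the curve.

Evaluate F(1, 1, 1) term-by-term (mod 7).
  3*X**2 ↦ 3·1·1·1 = 3
  3*X*Y ↦ 3·1·1·1 = 3
  X*Z ↦ 1·1·1·1 = 1
  -2*Y**2 ↦ -2·1·1·1 = -2
  Y*Z ↦ 1·1·1·1 = 1
  2*Z**2 ↦ 2·1·1·1 = 2
Sum: F(1, 1, 1) = (3) + (3) + (1) + (-2) + (1) + (2) = 8.
Reducing mod 7: 8 ≡ 1 (mod 7).
Since F(a, b, c) ≡ 1 ≠ 0 (mod 7), P does NOT lie on the curve.


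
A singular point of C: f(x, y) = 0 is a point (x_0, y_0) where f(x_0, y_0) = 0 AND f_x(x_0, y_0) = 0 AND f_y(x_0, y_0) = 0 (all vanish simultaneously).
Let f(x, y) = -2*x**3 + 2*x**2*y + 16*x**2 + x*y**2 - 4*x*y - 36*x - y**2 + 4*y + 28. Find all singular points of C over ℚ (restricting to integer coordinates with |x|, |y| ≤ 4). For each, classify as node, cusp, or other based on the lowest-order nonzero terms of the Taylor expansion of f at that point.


Singular points: {(2, -2)}; classification: cusp.

Compute partial derivatives:
  f_x = -6*x**2 + 4*x*y + 32*x + y**2 - 4*y - 36.
  f_y = 2*x**2 + 2*x*y - 4*x - 2*y + 4.
Scan x_0 ∈ {−4, ..., 4}. For each x_0, f_y(x_0, y) is a polynomial in y; find its integer roots y ∈ {−4, ..., 4}, then test f_x and f at those candidates.
  x = -4: f_y(-4, y) = 52 - 10*y; no integer root y with |y| ≤ 4.
  x = -3: f_y(-3, y) = 34 - 8*y; no integer root y with |y| ≤ 4.
  x = -2: f_y(-2, y) = 20 - 6*y; no integer root y with |y| ≤ 4.
  x = -1: f_y(-1, y) = 10 - 4*y; no integer root y with |y| ≤ 4.
  x = 0: f_y(0, y) = 4 - 2*y; vanishes at y ∈ {2}. (0, 2): f_x = -40 ≠ 0.
  x = 1: f_y(1, y) = 2; no integer root y with |y| ≤ 4.
  x = 2: f_y(2, y) = 2*y + 4; vanishes at y ∈ {-2}. (2, -2): f_x = 0, f = 0 — SINGULAR.
  x = 3: f_y(3, y) = 4*y + 10; no integer root y with |y| ≤ 4.
  x = 4: f_y(4, y) = 6*y + 20; no integer root y with |y| ≤ 4.
Only singular point on the grid: (2, -2).
Classify: substitute x = 2 + u, y = -2 + v and expand: f = -2*u**3 + 2*u**2*v + u*v**2 + v**2.
No constant or linear terms (consistent with a singular point). Quadratic part: v**2. Cubic part: -2*u**3 + 2*u**2*v + u*v**2.
The quadratic part v**2 is a perfect square, so there is a single (double) tangent line v = 0, i.e. y = -2. Restricting the cubic part to that line (v = 0) leaves -2*u**3 ≠ 0, so f is not divisible by v and the branch is v² ≈ 2*u**3 to lowest order — this is a cusp.
Classification: cusp.


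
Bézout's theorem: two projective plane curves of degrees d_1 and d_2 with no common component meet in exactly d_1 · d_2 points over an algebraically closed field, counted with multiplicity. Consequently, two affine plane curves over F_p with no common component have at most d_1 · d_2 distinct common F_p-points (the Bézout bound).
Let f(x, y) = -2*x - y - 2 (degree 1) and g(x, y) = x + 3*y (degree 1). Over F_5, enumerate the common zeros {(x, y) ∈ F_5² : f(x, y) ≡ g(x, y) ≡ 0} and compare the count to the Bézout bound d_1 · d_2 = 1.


Common zeros: ∅; count = 0; Bézout bound = 1.

deg(f) = 1, deg(g) = 1, so Bézout bound = 1.
Scan x ∈ F_5. For each x, list the y ∈ F_5 with f(x, y) ≡ 0 and those with g(x, y) ≡ 0 (mod 5); the common zeros in that column are the intersection.
  x = 0: f ≡ 0 at y ∈ {3}; g ≡ 0 at y ∈ {0}; common: ∅.
  x = 1: f ≡ 0 at y ∈ {1}; g ≡ 0 at y ∈ {3}; common: ∅.
  x = 2: f ≡ 0 at y ∈ {4}; g ≡ 0 at y ∈ {1}; common: ∅.
  x = 3: f ≡ 0 at y ∈ {2}; g ≡ 0 at y ∈ {4}; common: ∅.
  x = 4: f ≡ 0 at y ∈ {0}; g ≡ 0 at y ∈ {2}; common: ∅.
Collecting: common zeros = ∅, so the count is 0.
Comparison with the Bézout bound: 0 ≤ 1 = deg(f)·deg(g), as expected for curves with no common component (the affine F_5-count falls short of the bound because intersections may lie at infinity, over extension fields, or carry multiplicity).


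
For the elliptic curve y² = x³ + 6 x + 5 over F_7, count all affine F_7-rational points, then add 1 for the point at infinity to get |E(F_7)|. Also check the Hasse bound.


Affine points = {(2, 2), (2, 5), (3, 1), (3, 6), (4, 3), (4, 4)}; affine count = 6; |E(F_7)| = 7.

Discriminant check: Δ ∝ 4a³ + 27b² = 4·6³ + 27·5² = 4·216 + 27·25 ≡ 6 (mod 7). Nonzero ⇒ E is nonsingular.
For each x ∈ F_7, compute rhs = x³ + 6·x + 5 mod 7, then count y ∈ F_7 with y² ≡ rhs.
  x = 0: rhs = 5, matching y values: none (0 points).
  x = 1: rhs = 5, matching y values: none (0 points).
  x = 2: rhs = 4, matching y values: 2, 5 (2 points).
  x = 3: rhs = 1, matching y values: 1, 6 (2 points).
  x = 4: rhs = 2, matching y values: 3, 4 (2 points).
  x = 5: rhs = 6, matching y values: none (0 points).
  x = 6: rhs = 5, matching y values: none (0 points).
Total affine count: 6.
Full point count |E(F_7)| = 6 + 1 = 7.
Hasse bound: |7 − (7+1)| = |-1| = 1 ≤ 2√7 ≈ 5.2915 ✓.


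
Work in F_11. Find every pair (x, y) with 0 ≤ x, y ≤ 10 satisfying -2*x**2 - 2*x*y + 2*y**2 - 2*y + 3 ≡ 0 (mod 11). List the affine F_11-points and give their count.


Affine F_11-points: {(5, 7), (5, 10), (6, 9), (7, 9), (7, 10), (8, 4), (8, 5), (9, 5), (10, 4), (10, 7)}; count = 10.

For each of the 121 pairs (x, y) ∈ F_11², evaluate f(x, y) mod 11. Record the zeros.
  x = 0: [0↦3, 1↦3, 2↦7, 3↦4, 4↦5, 5↦10, 6↦8, 7↦10, 8↦5, 9↦4, 10↦7]  zeros at y ∈ ∅
  x = 1: [0↦1, 1↦10, 2↦1, 3↦7, 4↦6, 5↦9, 6↦5, 7↦5, 8↦9, 9↦6, 10↦7]  zeros at y ∈ ∅
  x = 2: [0↦6, 1↦2, 2↦2, 3↦6, 4↦3, 5↦4, 6↦9, 7↦7, 8↦9, 9↦4, 10↦3]  zeros at y ∈ ∅
  x = 3: [0↦7, 1↦1, 2↦10, 3↦1, 4↦7, 5↦6, 6↦9, 7↦5, 8↦5, 9↦9, 10↦6]  zeros at y ∈ ∅
  x = 4: [0↦4, 1↦7, 2↦3, 3↦3, 4↦7, 5↦4, 6↦5, 7↦10, 8↦8, 9↦10, 10↦5]  zeros at y ∈ ∅
  x = 5: [0↦8, 1↦9, 2↦3, 3↦1, 4↦3, 5↦9, 6↦8, 7↦0, 8↦7, 9↦7, 10↦0]  zeros at y ∈ {7, 10}
  x = 6: [0↦8, 1↦7, 2↦10, 3↦6, 4↦6, 5↦10, 6↦7, 7↦8, 8↦2, 9↦0, 10↦2]  zeros at y ∈ {9}
  x = 7: [0↦4, 1↦1, 2↦2, 3↦7, 4↦5, 5↦7, 6↦2, 7↦1, 8↦4, 9↦0, 10↦0]  zeros at y ∈ {9, 10}
  x = 8: [0↦7, 1↦2, 2↦1, 3↦4, 4↦0, 5↦0, 6↦4, 7↦1, 8↦2, 9↦7, 10↦5]  zeros at y ∈ {4, 5}
  x = 9: [0↦6, 1↦10, 2↦7, 3↦8, 4↦2, 5↦0, 6↦2, 7↦8, 8↦7, 9↦10, 10↦6]  zeros at y ∈ {5}
  x = 10: [0↦1, 1↦3, 2↦9, 3↦8, 4↦0, 5↦7, 6↦7, 7↦0, 8↦8, 9↦9, 10↦3]  zeros at y ∈ {4, 7}
Collecting zeros: affine points = {(5, 7), (5, 10), (6, 9), (7, 9), (7, 10), (8, 4), (8, 5), (9, 5), (10, 4), (10, 7)}.
Total count |C(F_11)_aff| = 10.


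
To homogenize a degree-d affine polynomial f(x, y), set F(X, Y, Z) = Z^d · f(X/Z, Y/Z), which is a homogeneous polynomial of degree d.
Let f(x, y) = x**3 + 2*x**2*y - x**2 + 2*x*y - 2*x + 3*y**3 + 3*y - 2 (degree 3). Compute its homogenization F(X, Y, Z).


F(X, Y, Z) = X**3 + 2*X**2*Y - X**2*Z + 2*X*Y*Z - 2*X*Z**2 + 3*Y**3 + 3*Y*Z**2 - 2*Z**3

deg(f) = 3.
Substitute x = X/Z, y = Y/Z into f, then multiply by Z^3.
  monomial 1·x^3·y^0 ↦ 1·X^3·Y^0·Z^0.
  monomial 2·x^2·y^1 ↦ 2·X^2·Y^1·Z^0.
  monomial -1·x^2·y^0 ↦ -1·X^2·Y^0·Z^1.
  monomial 2·x^1·y^1 ↦ 2·X^1·Y^1·Z^1.
  monomial -2·x^1·y^0 ↦ -2·X^1·Y^0·Z^2.
  monomial 3·x^0·y^3 ↦ 3·X^0·Y^3·Z^0.
  monomial 3·x^0·y^1 ↦ 3·X^0·Y^1·Z^2.
  monomial -2·x^0·y^0 ↦ -2·X^0·Y^0·Z^3.
Collecting: F(X, Y, Z) = X**3 + 2*X**2*Y - X**2*Z + 2*X*Y*Z - 2*X*Z**2 + 3*Y**3 + 3*Y*Z**2 - 2*Z**3.


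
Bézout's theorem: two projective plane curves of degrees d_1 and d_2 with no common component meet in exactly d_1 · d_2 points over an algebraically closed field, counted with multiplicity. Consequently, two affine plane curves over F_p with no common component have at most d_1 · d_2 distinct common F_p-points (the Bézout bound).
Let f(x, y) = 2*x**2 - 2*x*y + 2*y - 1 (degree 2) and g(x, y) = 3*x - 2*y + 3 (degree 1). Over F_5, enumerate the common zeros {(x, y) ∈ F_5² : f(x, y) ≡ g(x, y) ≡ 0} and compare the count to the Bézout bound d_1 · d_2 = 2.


Common zeros: ∅; count = 0; Bézout bound = 2.

deg(f) = 2, deg(g) = 1, so Bézout bound = 2.
Scan x ∈ F_5. For each x, list the y ∈ F_5 with f(x, y) ≡ 0 and those with g(x, y) ≡ 0 (mod 5); the common zeros in that column are the intersection.
  x = 0: f ≡ 0 at y ∈ {3}; g ≡ 0 at y ∈ {4}; common: ∅.
  x = 1: f ≡ 0 at y ∈ ∅; g ≡ 0 at y ∈ {3}; common: ∅.
  x = 2: f ≡ 0 at y ∈ {1}; g ≡ 0 at y ∈ {2}; common: ∅.
  x = 3: f ≡ 0 at y ∈ {3}; g ≡ 0 at y ∈ {1}; common: ∅.
  x = 4: f ≡ 0 at y ∈ {1}; g ≡ 0 at y ∈ {0}; common: ∅.
Collecting: common zeros = ∅, so the count is 0.
Comparison with the Bézout bound: 0 ≤ 2 = deg(f)·deg(g), as expected for curves with no common component (the affine F_5-count falls short of the bound because intersections may lie at infinity, over extension fields, or carry multiplicity).


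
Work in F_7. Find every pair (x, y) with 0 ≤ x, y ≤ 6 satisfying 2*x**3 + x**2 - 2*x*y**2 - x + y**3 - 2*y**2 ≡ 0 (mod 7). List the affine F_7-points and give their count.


Affine F_7-points: {(0, 0), (0, 2), (1, 3), (2, 4), (2, 5), (4, 0), (4, 3), (5, 1), (5, 3), (6, 0)}; count = 10.

For each of the 49 pairs (x, y) ∈ F_7², evaluate f(x, y) mod 7. Record the zeros.
  x = 0: [0↦0, 1↦6, 2↦0, 3↦2, 4↦4, 5↦5, 6↦4]  zeros at y ∈ {0, 2}
  x = 1: [0↦2, 1↦6, 2↦1, 3↦0, 4↦2, 5↦6, 6↦4]  zeros at y ∈ {3}
  x = 2: [0↦4, 1↦6, 2↦2, 3↦5, 4↦0, 5↦0, 6↦4]  zeros at y ∈ {4, 5}
  x = 3: [0↦4, 1↦4, 2↦1, 3↦1, 4↦3, 5↦6, 6↦2]  zeros at y ∈ ∅
  x = 4: [0↦0, 1↦5, 2↦3, 3↦0, 4↦2, 5↦1, 6↦3]  zeros at y ∈ {0, 3}
  x = 5: [0↦4, 1↦0, 2↦6, 3↦0, 4↦2, 5↦4, 6↦5]  zeros at y ∈ {1, 3}
  x = 6: [0↦0, 1↦1, 2↦1, 3↦6, 4↦1, 5↦6, 6↦6]  zeros at y ∈ {0}
Collecting zeros: affine points = {(0, 0), (0, 2), (1, 3), (2, 4), (2, 5), (4, 0), (4, 3), (5, 1), (5, 3), (6, 0)}.
Total count |C(F_7)_aff| = 10.


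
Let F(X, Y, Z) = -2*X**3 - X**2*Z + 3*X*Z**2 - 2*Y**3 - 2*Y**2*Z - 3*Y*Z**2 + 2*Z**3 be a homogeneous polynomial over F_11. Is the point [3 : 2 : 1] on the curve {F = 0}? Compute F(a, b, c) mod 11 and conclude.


F(3,2,1) ≡ 6 (mod 11); P is NOT on the curve.

Evaluate F(3, 2, 1) term-by-term (mod 11).
  -2*X**3 ↦ -2·27·1·1 = -54
  -X**2*Z ↦ -1·9·1·1 = -9
  3*X*Z**2 ↦ 3·3·1·1 = 9
  -2*Y**3 ↦ -2·1·8·1 = -16
  -2*Y**2*Z ↦ -2·1·4·1 = -8
  -3*Y*Z**2 ↦ -3·1·2·1 = -6
  2*Z**3 ↦ 2·1·1·1 = 2
Sum: F(3, 2, 1) = (-54) + (-9) + (9) + (-16) + (-8) + (-6) + (2) = -82.
Reducing mod 11: -82 ≡ 6 (mod 11).
Since F(a, b, c) ≡ 6 ≠ 0 (mod 11), P does NOT lie on the curve.
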